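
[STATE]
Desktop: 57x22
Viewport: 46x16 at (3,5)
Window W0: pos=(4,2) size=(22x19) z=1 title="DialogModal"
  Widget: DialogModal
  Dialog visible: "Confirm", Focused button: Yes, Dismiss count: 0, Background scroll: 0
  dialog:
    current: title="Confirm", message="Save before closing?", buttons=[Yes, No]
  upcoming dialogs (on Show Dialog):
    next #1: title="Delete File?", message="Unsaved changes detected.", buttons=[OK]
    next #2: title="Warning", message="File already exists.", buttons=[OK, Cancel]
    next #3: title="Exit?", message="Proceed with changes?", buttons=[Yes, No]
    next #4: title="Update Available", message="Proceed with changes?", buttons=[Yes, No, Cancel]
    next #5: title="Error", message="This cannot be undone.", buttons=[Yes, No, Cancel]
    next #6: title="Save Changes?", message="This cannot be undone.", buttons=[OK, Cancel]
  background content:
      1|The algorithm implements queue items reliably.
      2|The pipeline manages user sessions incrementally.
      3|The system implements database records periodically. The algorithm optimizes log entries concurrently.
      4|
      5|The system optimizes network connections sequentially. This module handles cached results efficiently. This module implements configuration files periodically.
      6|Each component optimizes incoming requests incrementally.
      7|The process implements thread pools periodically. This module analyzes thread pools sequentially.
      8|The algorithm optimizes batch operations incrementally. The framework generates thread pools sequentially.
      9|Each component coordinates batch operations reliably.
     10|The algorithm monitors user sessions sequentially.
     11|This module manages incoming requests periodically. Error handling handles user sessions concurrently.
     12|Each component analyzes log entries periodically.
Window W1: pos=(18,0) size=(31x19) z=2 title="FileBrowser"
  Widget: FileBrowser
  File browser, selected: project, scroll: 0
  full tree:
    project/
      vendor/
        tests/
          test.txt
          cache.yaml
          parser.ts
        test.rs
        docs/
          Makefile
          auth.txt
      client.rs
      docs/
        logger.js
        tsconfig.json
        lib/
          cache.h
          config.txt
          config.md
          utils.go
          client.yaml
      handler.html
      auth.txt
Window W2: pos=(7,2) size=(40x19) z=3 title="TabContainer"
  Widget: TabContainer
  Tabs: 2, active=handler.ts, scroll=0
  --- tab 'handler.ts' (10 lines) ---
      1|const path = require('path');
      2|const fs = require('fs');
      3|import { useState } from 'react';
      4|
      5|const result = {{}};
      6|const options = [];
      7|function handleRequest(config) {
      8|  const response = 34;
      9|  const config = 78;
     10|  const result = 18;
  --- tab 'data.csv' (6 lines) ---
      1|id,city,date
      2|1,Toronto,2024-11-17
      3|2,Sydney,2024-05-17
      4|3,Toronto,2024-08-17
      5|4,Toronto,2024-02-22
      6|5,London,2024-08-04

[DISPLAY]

 ┃Th┃[handler.ts]│ data.csv                ┃ ┃
 ┃Th┃──────────────────────────────────────┃ ┃
 ┃Th┃const path = require('path');         ┃ ┃
 ┃  ┃const fs = require('fs');             ┃ ┃
 ┃Th┃import { useState } from 'react';     ┃ ┃
 ┃Ea┃                                      ┃ ┃
 ┃Th┃const result = {{}};                  ┃ ┃
 ┃Th┃const options = [];                   ┃ ┃
 ┃Ea┃function handleRequest(config) {      ┃ ┃
 ┃Th┃  const response = 34;                ┃ ┃
 ┃Th┃  const config = 78;                  ┃ ┃
 ┃Ea┃  const result = 18;                  ┃ ┃
 ┃  ┃                                      ┃ ┃
 ┃  ┃                                      ┃━┛
 ┃  ┃                                      ┃  
 ┗━━┗━━━━━━━━━━━━━━━━━━━━━━━━━━━━━━━━━━━━━━┛  


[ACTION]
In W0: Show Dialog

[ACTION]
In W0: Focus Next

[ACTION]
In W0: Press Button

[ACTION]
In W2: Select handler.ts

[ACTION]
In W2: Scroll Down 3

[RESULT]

 ┃Th┃[handler.ts]│ data.csv                ┃ ┃
 ┃Th┃──────────────────────────────────────┃ ┃
 ┃Th┃                                      ┃ ┃
 ┃  ┃const result = {{}};                  ┃ ┃
 ┃Th┃const options = [];                   ┃ ┃
 ┃Ea┃function handleRequest(config) {      ┃ ┃
 ┃Th┃  const response = 34;                ┃ ┃
 ┃Th┃  const config = 78;                  ┃ ┃
 ┃Ea┃  const result = 18;                  ┃ ┃
 ┃Th┃                                      ┃ ┃
 ┃Th┃                                      ┃ ┃
 ┃Ea┃                                      ┃ ┃
 ┃  ┃                                      ┃ ┃
 ┃  ┃                                      ┃━┛
 ┃  ┃                                      ┃  
 ┗━━┗━━━━━━━━━━━━━━━━━━━━━━━━━━━━━━━━━━━━━━┛  


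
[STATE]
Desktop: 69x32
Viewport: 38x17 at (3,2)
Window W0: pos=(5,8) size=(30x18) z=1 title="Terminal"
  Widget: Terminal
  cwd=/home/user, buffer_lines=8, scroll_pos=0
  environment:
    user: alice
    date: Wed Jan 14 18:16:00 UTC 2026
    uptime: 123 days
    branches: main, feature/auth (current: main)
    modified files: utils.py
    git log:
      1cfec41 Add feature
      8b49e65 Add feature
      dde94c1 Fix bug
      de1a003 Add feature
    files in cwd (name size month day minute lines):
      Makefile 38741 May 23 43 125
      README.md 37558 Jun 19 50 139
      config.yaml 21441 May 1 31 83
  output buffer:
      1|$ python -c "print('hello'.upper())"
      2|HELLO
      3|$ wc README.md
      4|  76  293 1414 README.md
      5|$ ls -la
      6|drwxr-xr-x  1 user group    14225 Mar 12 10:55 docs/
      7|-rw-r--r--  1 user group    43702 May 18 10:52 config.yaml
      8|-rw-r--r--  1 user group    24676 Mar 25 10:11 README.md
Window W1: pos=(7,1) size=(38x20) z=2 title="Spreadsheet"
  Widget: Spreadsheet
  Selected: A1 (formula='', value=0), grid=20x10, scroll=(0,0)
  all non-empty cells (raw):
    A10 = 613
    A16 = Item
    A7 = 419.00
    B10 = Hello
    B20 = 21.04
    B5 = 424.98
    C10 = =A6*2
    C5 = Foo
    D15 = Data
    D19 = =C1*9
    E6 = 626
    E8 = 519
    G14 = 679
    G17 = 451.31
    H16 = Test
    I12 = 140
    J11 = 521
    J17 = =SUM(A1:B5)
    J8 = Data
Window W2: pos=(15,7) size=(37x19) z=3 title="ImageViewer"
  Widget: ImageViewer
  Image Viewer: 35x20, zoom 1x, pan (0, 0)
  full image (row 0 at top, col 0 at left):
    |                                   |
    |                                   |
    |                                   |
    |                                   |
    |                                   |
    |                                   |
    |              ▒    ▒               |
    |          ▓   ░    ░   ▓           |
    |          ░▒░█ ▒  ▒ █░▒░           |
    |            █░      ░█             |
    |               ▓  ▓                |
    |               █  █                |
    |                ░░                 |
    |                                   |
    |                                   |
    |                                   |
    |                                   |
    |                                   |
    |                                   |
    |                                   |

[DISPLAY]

    ┃ Spreadsheet                     
    ┠─────────────────────────────────
    ┃A1:                              
    ┃       A       B       C       D 
    ┃---------------------------------
    ┃  1    ┏━━━━━━━━━━━━━━━━━━━━━━━━━
  ┏━┃  2    ┃ ImageViewer             
  ┃ ┃  3    ┠─────────────────────────
  ┠─┃  4    ┃                         
  ┃$┃  5    ┃                         
  ┃H┃  6    ┃                         
  ┃$┃  7    ┃                         
  ┃ ┃  8    ┃                         
  ┃$┃  9    ┃                         
  ┃d┃ 10    ┃              ▒    ▒     
  ┃-┃ 11    ┃          ▓   ░    ░   ▓ 
  ┃-┃ 12    ┃          ░▒░█ ▒  ▒ █░▒░ 


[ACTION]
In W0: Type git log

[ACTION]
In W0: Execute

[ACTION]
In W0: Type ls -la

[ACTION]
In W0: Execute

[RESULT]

    ┃ Spreadsheet                     
    ┠─────────────────────────────────
    ┃A1:                              
    ┃       A       B       C       D 
    ┃---------------------------------
    ┃  1    ┏━━━━━━━━━━━━━━━━━━━━━━━━━
  ┏━┃  2    ┃ ImageViewer             
  ┃ ┃  3    ┠─────────────────────────
  ┠─┃  4    ┃                         
  ┃$┃  5    ┃                         
  ┃d┃  6    ┃                         
  ┃-┃  7    ┃                         
  ┃-┃  8    ┃                         
  ┃$┃  9    ┃                         
  ┃1┃ 10    ┃              ▒    ▒     
  ┃8┃ 11    ┃          ▓   ░    ░   ▓ 
  ┃d┃ 12    ┃          ░▒░█ ▒  ▒ █░▒░ 


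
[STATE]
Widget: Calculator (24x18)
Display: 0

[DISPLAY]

                       0
┌───┬───┬───┬───┐       
│ 7 │ 8 │ 9 │ ÷ │       
├───┼───┼───┼───┤       
│ 4 │ 5 │ 6 │ × │       
├───┼───┼───┼───┤       
│ 1 │ 2 │ 3 │ - │       
├───┼───┼───┼───┤       
│ 0 │ . │ = │ + │       
├───┼───┼───┼───┤       
│ C │ MC│ MR│ M+│       
└───┴───┴───┴───┘       
                        
                        
                        
                        
                        
                        


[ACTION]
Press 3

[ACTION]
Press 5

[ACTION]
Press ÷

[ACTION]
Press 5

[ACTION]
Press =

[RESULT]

                       7
┌───┬───┬───┬───┐       
│ 7 │ 8 │ 9 │ ÷ │       
├───┼───┼───┼───┤       
│ 4 │ 5 │ 6 │ × │       
├───┼───┼───┼───┤       
│ 1 │ 2 │ 3 │ - │       
├───┼───┼───┼───┤       
│ 0 │ . │ = │ + │       
├───┼───┼───┼───┤       
│ C │ MC│ MR│ M+│       
└───┴───┴───┴───┘       
                        
                        
                        
                        
                        
                        


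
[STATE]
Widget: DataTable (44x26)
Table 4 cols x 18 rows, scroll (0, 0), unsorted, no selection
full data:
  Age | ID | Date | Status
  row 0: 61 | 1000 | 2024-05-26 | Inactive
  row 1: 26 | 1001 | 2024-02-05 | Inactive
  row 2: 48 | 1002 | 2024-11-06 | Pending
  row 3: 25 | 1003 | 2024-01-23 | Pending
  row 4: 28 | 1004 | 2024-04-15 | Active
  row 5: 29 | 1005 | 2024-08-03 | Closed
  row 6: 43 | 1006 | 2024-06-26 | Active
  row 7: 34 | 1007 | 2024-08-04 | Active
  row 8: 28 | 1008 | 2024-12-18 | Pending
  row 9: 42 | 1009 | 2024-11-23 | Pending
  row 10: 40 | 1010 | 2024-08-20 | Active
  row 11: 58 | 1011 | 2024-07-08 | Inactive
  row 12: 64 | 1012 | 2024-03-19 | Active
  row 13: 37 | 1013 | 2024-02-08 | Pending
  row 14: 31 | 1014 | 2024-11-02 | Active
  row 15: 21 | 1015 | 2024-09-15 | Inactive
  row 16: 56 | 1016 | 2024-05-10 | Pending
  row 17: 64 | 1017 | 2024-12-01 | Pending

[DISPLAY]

Age│ID  │Date      │Status                  
───┼────┼──────────┼────────                
61 │1000│2024-05-26│Inactive                
26 │1001│2024-02-05│Inactive                
48 │1002│2024-11-06│Pending                 
25 │1003│2024-01-23│Pending                 
28 │1004│2024-04-15│Active                  
29 │1005│2024-08-03│Closed                  
43 │1006│2024-06-26│Active                  
34 │1007│2024-08-04│Active                  
28 │1008│2024-12-18│Pending                 
42 │1009│2024-11-23│Pending                 
40 │1010│2024-08-20│Active                  
58 │1011│2024-07-08│Inactive                
64 │1012│2024-03-19│Active                  
37 │1013│2024-02-08│Pending                 
31 │1014│2024-11-02│Active                  
21 │1015│2024-09-15│Inactive                
56 │1016│2024-05-10│Pending                 
64 │1017│2024-12-01│Pending                 
                                            
                                            
                                            
                                            
                                            
                                            


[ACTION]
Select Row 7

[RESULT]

Age│ID  │Date      │Status                  
───┼────┼──────────┼────────                
61 │1000│2024-05-26│Inactive                
26 │1001│2024-02-05│Inactive                
48 │1002│2024-11-06│Pending                 
25 │1003│2024-01-23│Pending                 
28 │1004│2024-04-15│Active                  
29 │1005│2024-08-03│Closed                  
43 │1006│2024-06-26│Active                  
>4 │1007│2024-08-04│Active                  
28 │1008│2024-12-18│Pending                 
42 │1009│2024-11-23│Pending                 
40 │1010│2024-08-20│Active                  
58 │1011│2024-07-08│Inactive                
64 │1012│2024-03-19│Active                  
37 │1013│2024-02-08│Pending                 
31 │1014│2024-11-02│Active                  
21 │1015│2024-09-15│Inactive                
56 │1016│2024-05-10│Pending                 
64 │1017│2024-12-01│Pending                 
                                            
                                            
                                            
                                            
                                            
                                            


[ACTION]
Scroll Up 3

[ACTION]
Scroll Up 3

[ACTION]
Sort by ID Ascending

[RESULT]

Age│ID ▲│Date      │Status                  
───┼────┼──────────┼────────                
61 │1000│2024-05-26│Inactive                
26 │1001│2024-02-05│Inactive                
48 │1002│2024-11-06│Pending                 
25 │1003│2024-01-23│Pending                 
28 │1004│2024-04-15│Active                  
29 │1005│2024-08-03│Closed                  
43 │1006│2024-06-26│Active                  
>4 │1007│2024-08-04│Active                  
28 │1008│2024-12-18│Pending                 
42 │1009│2024-11-23│Pending                 
40 │1010│2024-08-20│Active                  
58 │1011│2024-07-08│Inactive                
64 │1012│2024-03-19│Active                  
37 │1013│2024-02-08│Pending                 
31 │1014│2024-11-02│Active                  
21 │1015│2024-09-15│Inactive                
56 │1016│2024-05-10│Pending                 
64 │1017│2024-12-01│Pending                 
                                            
                                            
                                            
                                            
                                            
                                            


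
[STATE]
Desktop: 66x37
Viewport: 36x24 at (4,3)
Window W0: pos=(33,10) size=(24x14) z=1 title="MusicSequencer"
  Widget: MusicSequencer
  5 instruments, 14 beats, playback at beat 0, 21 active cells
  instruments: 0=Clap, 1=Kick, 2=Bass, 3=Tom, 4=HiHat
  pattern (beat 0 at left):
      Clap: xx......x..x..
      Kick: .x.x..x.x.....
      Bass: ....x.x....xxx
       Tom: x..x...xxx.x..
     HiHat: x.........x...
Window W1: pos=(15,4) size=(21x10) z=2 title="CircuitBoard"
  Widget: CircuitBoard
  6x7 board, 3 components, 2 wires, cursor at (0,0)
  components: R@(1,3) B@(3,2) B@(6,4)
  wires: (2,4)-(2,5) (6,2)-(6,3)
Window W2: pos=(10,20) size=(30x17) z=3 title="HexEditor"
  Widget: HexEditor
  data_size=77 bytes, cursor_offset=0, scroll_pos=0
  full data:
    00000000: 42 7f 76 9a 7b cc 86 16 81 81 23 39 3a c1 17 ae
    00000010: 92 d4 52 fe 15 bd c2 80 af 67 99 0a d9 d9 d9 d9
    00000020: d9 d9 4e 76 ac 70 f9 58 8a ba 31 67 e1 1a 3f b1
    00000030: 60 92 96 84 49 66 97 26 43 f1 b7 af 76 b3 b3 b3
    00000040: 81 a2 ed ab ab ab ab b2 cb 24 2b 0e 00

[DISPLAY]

                                    
           ┏━━━━━━━━━━━━━━━━━━━┓    
           ┃ CircuitBoard      ┃    
           ┠───────────────────┨    
           ┃   0 1 2 3 4 5     ┃    
           ┃0  [.]             ┃    
           ┃                   ┃    
           ┃1               R  ┃━━━━
           ┃                   ┃usic
           ┃2                  ┃────
           ┗━━━━━━━━━━━━━━━━━━━┛    
                             ┃  Clap
                             ┃  Kick
                             ┃  Bass
                             ┃   Tom
                             ┃ HiHat
                             ┃      
      ┏━━━━━━━━━━━━━━━━━━━━━━━━━━━━┓
      ┃ HexEditor                  ┃
      ┠────────────────────────────┨
      ┃00000000  42 7f 76 9a 7b cc ┃
      ┃00000010  92 d4 52 fe 15 bd ┃
      ┃00000020  d9 d9 4e 76 ac 70 ┃
      ┃00000030  60 92 96 84 49 66 ┃


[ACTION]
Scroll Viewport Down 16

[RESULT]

           ┗━━━━━━━━━━━━━━━━━━━┛    
                             ┃  Clap
                             ┃  Kick
                             ┃  Bass
                             ┃   Tom
                             ┃ HiHat
                             ┃      
      ┏━━━━━━━━━━━━━━━━━━━━━━━━━━━━┓
      ┃ HexEditor                  ┃
      ┠────────────────────────────┨
      ┃00000000  42 7f 76 9a 7b cc ┃
      ┃00000010  92 d4 52 fe 15 bd ┃
      ┃00000020  d9 d9 4e 76 ac 70 ┃
      ┃00000030  60 92 96 84 49 66 ┃
      ┃00000040  81 a2 ed ab ab ab ┃
      ┃                            ┃
      ┃                            ┃
      ┃                            ┃
      ┃                            ┃
      ┃                            ┃
      ┃                            ┃
      ┃                            ┃
      ┃                            ┃
      ┗━━━━━━━━━━━━━━━━━━━━━━━━━━━━┛


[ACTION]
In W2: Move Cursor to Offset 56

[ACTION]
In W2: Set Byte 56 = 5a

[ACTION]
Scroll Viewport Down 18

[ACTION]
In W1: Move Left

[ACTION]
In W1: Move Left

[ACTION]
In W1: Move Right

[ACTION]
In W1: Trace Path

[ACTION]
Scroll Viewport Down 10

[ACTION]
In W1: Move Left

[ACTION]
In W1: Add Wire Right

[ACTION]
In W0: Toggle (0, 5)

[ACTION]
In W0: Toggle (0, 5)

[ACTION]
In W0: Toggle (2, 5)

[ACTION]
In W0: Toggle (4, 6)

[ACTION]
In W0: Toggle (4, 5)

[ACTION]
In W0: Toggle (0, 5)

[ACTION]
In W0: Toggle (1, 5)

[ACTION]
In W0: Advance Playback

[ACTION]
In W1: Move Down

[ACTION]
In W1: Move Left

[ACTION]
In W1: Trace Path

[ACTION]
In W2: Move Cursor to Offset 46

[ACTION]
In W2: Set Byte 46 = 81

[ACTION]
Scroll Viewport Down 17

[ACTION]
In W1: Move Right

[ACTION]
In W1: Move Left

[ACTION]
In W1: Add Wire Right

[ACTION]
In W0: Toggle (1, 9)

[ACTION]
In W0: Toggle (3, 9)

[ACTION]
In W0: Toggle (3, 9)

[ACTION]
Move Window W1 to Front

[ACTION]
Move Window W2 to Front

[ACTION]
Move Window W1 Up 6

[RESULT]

                             ┃      
                             ┃  Clap
                             ┃  Kick
                             ┃  Bass
                             ┃   Tom
                             ┃ HiHat
                             ┃      
      ┏━━━━━━━━━━━━━━━━━━━━━━━━━━━━┓
      ┃ HexEditor                  ┃
      ┠────────────────────────────┨
      ┃00000000  42 7f 76 9a 7b cc ┃
      ┃00000010  92 d4 52 fe 15 bd ┃
      ┃00000020  d9 d9 4e 76 ac 70 ┃
      ┃00000030  60 92 96 84 49 66 ┃
      ┃00000040  81 a2 ed ab ab ab ┃
      ┃                            ┃
      ┃                            ┃
      ┃                            ┃
      ┃                            ┃
      ┃                            ┃
      ┃                            ┃
      ┃                            ┃
      ┃                            ┃
      ┗━━━━━━━━━━━━━━━━━━━━━━━━━━━━┛


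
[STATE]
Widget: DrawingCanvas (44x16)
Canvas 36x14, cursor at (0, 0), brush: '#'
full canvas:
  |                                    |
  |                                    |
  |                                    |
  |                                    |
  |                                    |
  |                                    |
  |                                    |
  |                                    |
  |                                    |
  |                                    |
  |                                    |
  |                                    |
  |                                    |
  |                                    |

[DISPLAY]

+                                           
                                            
                                            
                                            
                                            
                                            
                                            
                                            
                                            
                                            
                                            
                                            
                                            
                                            
                                            
                                            


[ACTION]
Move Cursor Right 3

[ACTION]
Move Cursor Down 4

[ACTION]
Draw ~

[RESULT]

                                            
                                            
                                            
                                            
   ~                                        
                                            
                                            
                                            
                                            
                                            
                                            
                                            
                                            
                                            
                                            
                                            


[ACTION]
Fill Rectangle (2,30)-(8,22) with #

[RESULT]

                                            
                                            
                      #########             
                      #########             
   ~                  #########             
                      #########             
                      #########             
                      #########             
                      #########             
                                            
                                            
                                            
                                            
                                            
                                            
                                            


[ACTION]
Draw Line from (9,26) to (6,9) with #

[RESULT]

                                            
                                            
                      #########             
                      #########             
   ~                  #########             
                      #########             
         ###          #########             
            ######    #########             
                  #############             
                        ###                 
                                            
                                            
                                            
                                            
                                            
                                            


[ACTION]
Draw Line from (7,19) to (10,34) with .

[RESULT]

                                            
                                            
                      #########             
                      #########             
   ~                  #########             
                      #########             
         ###          #########             
            ###### ...#########             
                  ####.....####             
                        ###.....            
                                ...         
                                            
                                            
                                            
                                            
                                            


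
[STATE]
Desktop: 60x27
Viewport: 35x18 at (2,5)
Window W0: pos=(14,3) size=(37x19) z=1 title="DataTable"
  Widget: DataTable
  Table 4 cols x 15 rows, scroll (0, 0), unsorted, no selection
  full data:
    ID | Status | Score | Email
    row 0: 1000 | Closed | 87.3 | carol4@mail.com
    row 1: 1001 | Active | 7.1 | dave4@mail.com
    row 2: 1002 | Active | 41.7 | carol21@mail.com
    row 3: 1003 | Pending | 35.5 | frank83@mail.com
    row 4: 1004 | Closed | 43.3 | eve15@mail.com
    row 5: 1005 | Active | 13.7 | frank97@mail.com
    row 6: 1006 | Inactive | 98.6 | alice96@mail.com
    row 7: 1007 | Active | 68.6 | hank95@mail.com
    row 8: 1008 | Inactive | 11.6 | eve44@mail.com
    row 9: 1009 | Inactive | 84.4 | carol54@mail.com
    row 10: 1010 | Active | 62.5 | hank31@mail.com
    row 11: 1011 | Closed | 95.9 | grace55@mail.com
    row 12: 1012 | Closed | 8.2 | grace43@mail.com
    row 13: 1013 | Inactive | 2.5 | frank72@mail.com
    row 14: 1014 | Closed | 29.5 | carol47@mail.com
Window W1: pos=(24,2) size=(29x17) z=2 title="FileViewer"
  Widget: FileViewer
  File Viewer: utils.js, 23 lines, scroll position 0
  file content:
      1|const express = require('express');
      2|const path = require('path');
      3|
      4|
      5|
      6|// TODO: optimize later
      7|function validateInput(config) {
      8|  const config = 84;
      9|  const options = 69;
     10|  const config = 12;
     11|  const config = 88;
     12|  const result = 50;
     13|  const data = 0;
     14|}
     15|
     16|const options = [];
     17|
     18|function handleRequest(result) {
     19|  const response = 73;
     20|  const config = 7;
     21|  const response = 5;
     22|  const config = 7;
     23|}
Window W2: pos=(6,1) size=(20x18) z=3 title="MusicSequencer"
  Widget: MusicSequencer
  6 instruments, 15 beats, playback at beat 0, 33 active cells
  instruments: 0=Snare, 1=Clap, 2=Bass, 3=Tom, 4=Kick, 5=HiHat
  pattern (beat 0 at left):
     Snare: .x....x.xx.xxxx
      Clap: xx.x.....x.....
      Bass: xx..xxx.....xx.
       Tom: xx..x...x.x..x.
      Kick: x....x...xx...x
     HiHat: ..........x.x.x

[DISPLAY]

    ┃ Snare·█····█·██·█┃onst expres
    ┃  Clap██·█·····█··┃onst path =
    ┃  Bass██··███·····┃           
    ┃   Tom██··█···█·█·┃           
    ┃  Kick█····█···██·┃           
    ┃ HiHat··········█·┃/ TODO: opt
    ┃                  ┃unction val
    ┃                  ┃ const conf
    ┃                  ┃ const opti
    ┃                  ┃ const conf
    ┃                  ┃ const conf
    ┃                  ┃ const resu
    ┃                  ┃ const data
    ┗━━━━━━━━━━━━━━━━━━┛━━━━━━━━━━━
            ┃1011│Closed  │95.9 │gr
            ┃1012│Closed  │8.2  │gr
            ┗━━━━━━━━━━━━━━━━━━━━━━
                                   


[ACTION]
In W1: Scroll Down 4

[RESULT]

    ┃ Snare·█····█·██·█┃           
    ┃  Clap██·█·····█··┃/ TODO: opt
    ┃  Bass██··███·····┃unction val
    ┃   Tom██··█···█·█·┃ const conf
    ┃  Kick█····█···██·┃ const opti
    ┃ HiHat··········█·┃ const conf
    ┃                  ┃ const conf
    ┃                  ┃ const resu
    ┃                  ┃ const data
    ┃                  ┃           
    ┃                  ┃           
    ┃                  ┃onst option
    ┃                  ┃           
    ┗━━━━━━━━━━━━━━━━━━┛━━━━━━━━━━━
            ┃1011│Closed  │95.9 │gr
            ┃1012│Closed  │8.2  │gr
            ┗━━━━━━━━━━━━━━━━━━━━━━
                                   


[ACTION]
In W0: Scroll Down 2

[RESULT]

    ┃ Snare·█····█·██·█┃           
    ┃  Clap██·█·····█··┃/ TODO: opt
    ┃  Bass██··███·····┃unction val
    ┃   Tom██··█···█·█·┃ const conf
    ┃  Kick█····█···██·┃ const opti
    ┃ HiHat··········█·┃ const conf
    ┃                  ┃ const conf
    ┃                  ┃ const resu
    ┃                  ┃ const data
    ┃                  ┃           
    ┃                  ┃           
    ┃                  ┃onst option
    ┃                  ┃           
    ┗━━━━━━━━━━━━━━━━━━┛━━━━━━━━━━━
            ┃1013│Inactive│2.5  │fr
            ┃1014│Closed  │29.5 │ca
            ┗━━━━━━━━━━━━━━━━━━━━━━
                                   


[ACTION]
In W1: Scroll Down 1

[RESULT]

    ┃ Snare·█····█·██·█┃/ TODO: opt
    ┃  Clap██·█·····█··┃unction val
    ┃  Bass██··███·····┃ const conf
    ┃   Tom██··█···█·█·┃ const opti
    ┃  Kick█····█···██·┃ const conf
    ┃ HiHat··········█·┃ const conf
    ┃                  ┃ const resu
    ┃                  ┃ const data
    ┃                  ┃           
    ┃                  ┃           
    ┃                  ┃onst option
    ┃                  ┃           
    ┃                  ┃unction han
    ┗━━━━━━━━━━━━━━━━━━┛━━━━━━━━━━━
            ┃1013│Inactive│2.5  │fr
            ┃1014│Closed  │29.5 │ca
            ┗━━━━━━━━━━━━━━━━━━━━━━
                                   


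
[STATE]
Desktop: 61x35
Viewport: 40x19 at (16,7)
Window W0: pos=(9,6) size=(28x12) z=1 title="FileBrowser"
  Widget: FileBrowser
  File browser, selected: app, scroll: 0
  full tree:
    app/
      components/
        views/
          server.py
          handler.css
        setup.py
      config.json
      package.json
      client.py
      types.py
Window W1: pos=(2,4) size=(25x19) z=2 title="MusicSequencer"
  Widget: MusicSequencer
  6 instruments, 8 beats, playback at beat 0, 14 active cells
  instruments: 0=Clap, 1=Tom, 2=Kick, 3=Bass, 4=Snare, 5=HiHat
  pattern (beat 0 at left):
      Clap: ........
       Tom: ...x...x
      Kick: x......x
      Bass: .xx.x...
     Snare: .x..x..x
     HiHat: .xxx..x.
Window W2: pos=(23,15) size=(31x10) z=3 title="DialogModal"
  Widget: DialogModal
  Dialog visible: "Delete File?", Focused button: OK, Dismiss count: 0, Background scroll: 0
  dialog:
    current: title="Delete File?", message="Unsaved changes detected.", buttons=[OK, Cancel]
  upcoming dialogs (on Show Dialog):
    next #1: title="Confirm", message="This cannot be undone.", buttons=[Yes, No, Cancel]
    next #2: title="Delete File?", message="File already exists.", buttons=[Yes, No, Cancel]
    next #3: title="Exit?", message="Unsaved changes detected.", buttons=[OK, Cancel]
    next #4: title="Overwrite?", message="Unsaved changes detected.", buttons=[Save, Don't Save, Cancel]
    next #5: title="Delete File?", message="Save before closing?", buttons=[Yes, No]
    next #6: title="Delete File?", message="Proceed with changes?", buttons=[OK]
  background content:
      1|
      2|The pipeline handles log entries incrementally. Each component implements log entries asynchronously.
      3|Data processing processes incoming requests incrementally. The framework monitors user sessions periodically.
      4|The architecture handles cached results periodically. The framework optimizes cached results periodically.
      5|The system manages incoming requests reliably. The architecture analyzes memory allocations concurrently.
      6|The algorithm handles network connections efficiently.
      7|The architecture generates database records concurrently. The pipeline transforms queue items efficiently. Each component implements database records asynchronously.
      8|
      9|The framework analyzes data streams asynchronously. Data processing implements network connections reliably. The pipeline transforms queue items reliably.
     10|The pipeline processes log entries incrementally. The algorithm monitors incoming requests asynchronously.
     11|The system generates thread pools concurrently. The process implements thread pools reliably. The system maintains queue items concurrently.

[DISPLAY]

7         ┃         ┃                   
·         ┃─────────┨                   
█         ┃         ┃                   
█         ┃s/       ┃                   
·         ┃         ┃                   
█         ┃         ┃                   
·         ┃         ┃                   
          ┃         ┃                   
       ┏━━━━━━━━━━━━━━━━━━━━━━━━━━━━━┓  
       ┃ DialogModal                 ┃  
       ┠─────────────────────────────┨  
       ┃  ┌───────────────────────┐  ┃  
       ┃Th│      Delete File?     │tr┃  
       ┃Da│Unsaved changes detecte│nc┃  
       ┃Th│     [OK]  Cancel      │ch┃  
━━━━━━━┃Th└───────────────────────┘ r┃  
       ┃The algorithm handles network┃  
       ┗━━━━━━━━━━━━━━━━━━━━━━━━━━━━━┛  
                                        


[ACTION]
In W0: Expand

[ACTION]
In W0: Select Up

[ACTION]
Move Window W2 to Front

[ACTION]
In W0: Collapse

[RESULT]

7         ┃         ┃                   
·         ┃─────────┨                   
█         ┃         ┃                   
█         ┃         ┃                   
·         ┃         ┃                   
█         ┃         ┃                   
·         ┃         ┃                   
          ┃         ┃                   
       ┏━━━━━━━━━━━━━━━━━━━━━━━━━━━━━┓  
       ┃ DialogModal                 ┃  
       ┠─────────────────────────────┨  
       ┃  ┌───────────────────────┐  ┃  
       ┃Th│      Delete File?     │tr┃  
       ┃Da│Unsaved changes detecte│nc┃  
       ┃Th│     [OK]  Cancel      │ch┃  
━━━━━━━┃Th└───────────────────────┘ r┃  
       ┃The algorithm handles network┃  
       ┗━━━━━━━━━━━━━━━━━━━━━━━━━━━━━┛  
                                        


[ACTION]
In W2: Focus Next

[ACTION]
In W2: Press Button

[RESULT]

7         ┃         ┃                   
·         ┃─────────┨                   
█         ┃         ┃                   
█         ┃         ┃                   
·         ┃         ┃                   
█         ┃         ┃                   
·         ┃         ┃                   
          ┃         ┃                   
       ┏━━━━━━━━━━━━━━━━━━━━━━━━━━━━━┓  
       ┃ DialogModal                 ┃  
       ┠─────────────────────────────┨  
       ┃                             ┃  
       ┃The pipeline handles log entr┃  
       ┃Data processing processes inc┃  
       ┃The architecture handles cach┃  
━━━━━━━┃The system manages incoming r┃  
       ┃The algorithm handles network┃  
       ┗━━━━━━━━━━━━━━━━━━━━━━━━━━━━━┛  
                                        


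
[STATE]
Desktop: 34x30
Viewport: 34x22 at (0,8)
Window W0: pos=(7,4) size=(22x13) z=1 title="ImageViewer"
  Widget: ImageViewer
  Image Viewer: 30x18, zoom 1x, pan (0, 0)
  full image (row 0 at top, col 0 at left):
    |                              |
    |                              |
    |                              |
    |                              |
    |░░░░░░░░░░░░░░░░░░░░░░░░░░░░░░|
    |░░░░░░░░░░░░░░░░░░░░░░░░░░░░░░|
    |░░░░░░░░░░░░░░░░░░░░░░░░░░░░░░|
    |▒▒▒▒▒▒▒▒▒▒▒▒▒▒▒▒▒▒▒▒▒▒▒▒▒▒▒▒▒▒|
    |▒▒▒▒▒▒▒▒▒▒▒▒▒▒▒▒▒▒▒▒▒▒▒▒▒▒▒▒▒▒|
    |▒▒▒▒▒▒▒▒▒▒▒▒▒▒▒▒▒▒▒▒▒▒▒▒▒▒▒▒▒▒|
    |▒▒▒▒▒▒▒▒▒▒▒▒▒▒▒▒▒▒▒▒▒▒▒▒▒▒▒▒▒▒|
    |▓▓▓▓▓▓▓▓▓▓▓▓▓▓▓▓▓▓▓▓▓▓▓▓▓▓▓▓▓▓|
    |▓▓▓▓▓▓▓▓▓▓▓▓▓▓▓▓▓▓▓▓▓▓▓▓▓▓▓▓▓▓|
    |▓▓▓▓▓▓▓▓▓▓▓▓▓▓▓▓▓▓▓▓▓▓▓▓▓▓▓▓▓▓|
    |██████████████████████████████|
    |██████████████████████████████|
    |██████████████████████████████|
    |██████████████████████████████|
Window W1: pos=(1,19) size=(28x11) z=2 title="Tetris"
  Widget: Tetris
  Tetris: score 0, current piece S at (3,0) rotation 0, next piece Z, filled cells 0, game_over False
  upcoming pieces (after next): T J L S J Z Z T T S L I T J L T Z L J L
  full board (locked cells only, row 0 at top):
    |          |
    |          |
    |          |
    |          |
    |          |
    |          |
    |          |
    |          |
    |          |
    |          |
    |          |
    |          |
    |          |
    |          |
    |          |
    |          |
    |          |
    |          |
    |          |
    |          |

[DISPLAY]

       ┃                    ┃     
       ┃                    ┃     
       ┃                    ┃     
       ┃░░░░░░░░░░░░░░░░░░░░┃     
       ┃░░░░░░░░░░░░░░░░░░░░┃     
       ┃░░░░░░░░░░░░░░░░░░░░┃     
       ┃▒▒▒▒▒▒▒▒▒▒▒▒▒▒▒▒▒▒▒▒┃     
       ┃▒▒▒▒▒▒▒▒▒▒▒▒▒▒▒▒▒▒▒▒┃     
       ┗━━━━━━━━━━━━━━━━━━━━┛     
                                  
                                  
 ┏━━━━━━━━━━━━━━━━━━━━━━━━━━┓     
 ┃ Tetris                   ┃     
 ┠──────────────────────────┨     
 ┃          │Next:          ┃     
 ┃          │▓▓             ┃     
 ┃          │ ▓▓            ┃     
 ┃          │               ┃     
 ┃          │               ┃     
 ┃          │               ┃     
 ┃          │Score:         ┃     
 ┗━━━━━━━━━━━━━━━━━━━━━━━━━━┛     


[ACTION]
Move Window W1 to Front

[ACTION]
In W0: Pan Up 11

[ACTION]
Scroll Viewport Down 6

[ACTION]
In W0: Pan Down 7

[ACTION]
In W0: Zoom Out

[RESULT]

       ┃▒▒▒▒▒▒▒▒▒▒▒▒▒▒▒▒▒▒▒▒┃     
       ┃▒▒▒▒▒▒▒▒▒▒▒▒▒▒▒▒▒▒▒▒┃     
       ┃▒▒▒▒▒▒▒▒▒▒▒▒▒▒▒▒▒▒▒▒┃     
       ┃▓▓▓▓▓▓▓▓▓▓▓▓▓▓▓▓▓▓▓▓┃     
       ┃▓▓▓▓▓▓▓▓▓▓▓▓▓▓▓▓▓▓▓▓┃     
       ┃▓▓▓▓▓▓▓▓▓▓▓▓▓▓▓▓▓▓▓▓┃     
       ┃████████████████████┃     
       ┃████████████████████┃     
       ┗━━━━━━━━━━━━━━━━━━━━┛     
                                  
                                  
 ┏━━━━━━━━━━━━━━━━━━━━━━━━━━┓     
 ┃ Tetris                   ┃     
 ┠──────────────────────────┨     
 ┃          │Next:          ┃     
 ┃          │▓▓             ┃     
 ┃          │ ▓▓            ┃     
 ┃          │               ┃     
 ┃          │               ┃     
 ┃          │               ┃     
 ┃          │Score:         ┃     
 ┗━━━━━━━━━━━━━━━━━━━━━━━━━━┛     
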